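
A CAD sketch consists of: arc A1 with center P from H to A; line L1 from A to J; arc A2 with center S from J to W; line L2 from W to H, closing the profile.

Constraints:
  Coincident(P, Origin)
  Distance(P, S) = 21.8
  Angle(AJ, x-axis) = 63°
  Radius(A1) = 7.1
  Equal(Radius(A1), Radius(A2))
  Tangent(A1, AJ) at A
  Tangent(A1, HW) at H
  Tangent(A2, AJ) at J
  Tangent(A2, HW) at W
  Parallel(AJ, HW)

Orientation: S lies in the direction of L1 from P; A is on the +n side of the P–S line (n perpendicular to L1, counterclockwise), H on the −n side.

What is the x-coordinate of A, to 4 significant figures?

-6.326

The slot axis is L1's direction at 63.0°, so u = (cos 63.0°, sin 63.0°) = (0.4540, 0.8910) and n = (−sin 63.0°, cos 63.0°) = (-0.8910, 0.4540). P is at the origin and S lies 21.8 along u from P, so S = 21.8·u = (9.897, 19.42). Tangency of A1 to both parallel lines with radius 7.1 puts A and H at P ± 7.1·n: A = (-6.326, 3.223), H = (6.326, -3.223). So A.x = -6.326.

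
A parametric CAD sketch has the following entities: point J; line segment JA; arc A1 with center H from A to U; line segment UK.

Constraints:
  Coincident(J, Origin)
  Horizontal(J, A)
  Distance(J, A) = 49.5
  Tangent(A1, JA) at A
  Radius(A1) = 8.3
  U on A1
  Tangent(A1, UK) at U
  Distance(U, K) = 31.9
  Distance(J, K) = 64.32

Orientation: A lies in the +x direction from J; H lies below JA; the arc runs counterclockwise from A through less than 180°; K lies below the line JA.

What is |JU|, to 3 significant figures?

42.7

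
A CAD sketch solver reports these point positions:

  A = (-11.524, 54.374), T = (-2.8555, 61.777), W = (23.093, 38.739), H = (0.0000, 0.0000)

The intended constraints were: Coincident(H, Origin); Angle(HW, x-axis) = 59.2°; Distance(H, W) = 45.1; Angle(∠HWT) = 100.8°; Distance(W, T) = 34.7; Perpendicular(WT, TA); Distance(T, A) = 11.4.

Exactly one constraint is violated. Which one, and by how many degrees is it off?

Perpendicular(WT, TA) — off by 7.90°.

H = (0.00, 0.00) ✓; HW at 59.20° ✓; |HW| = 45.10 ✓; ∠HWT = 100.8° ✓; |WT| = 34.70 ✓; ∠(WT, TA) = 82.10° ✗; |TA| = 11.40 ✓.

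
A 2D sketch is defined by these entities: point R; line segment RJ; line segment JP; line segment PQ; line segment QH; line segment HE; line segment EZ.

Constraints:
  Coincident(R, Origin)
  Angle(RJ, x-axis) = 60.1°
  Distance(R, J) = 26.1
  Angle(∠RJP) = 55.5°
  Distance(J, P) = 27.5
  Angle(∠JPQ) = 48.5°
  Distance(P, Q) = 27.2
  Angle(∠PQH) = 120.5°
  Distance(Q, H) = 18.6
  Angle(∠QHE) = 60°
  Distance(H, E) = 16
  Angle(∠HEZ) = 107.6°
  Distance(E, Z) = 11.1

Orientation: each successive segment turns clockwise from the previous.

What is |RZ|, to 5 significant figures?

12.686

R is at the origin; RJ runs at 60.1° with length 26.1, so J = (13.011, 22.626). ∠RJP = 55.5° gives JP at -64.400° from the x-axis; with |JP| = 27.5, P = (24.893, -2.1744). ∠JPQ = 48.5° gives PQ at 164.10° from the x-axis; with |PQ| = 27.2, Q = (-1.2665, 5.2773). ∠PQH = 120.5° gives QH at 104.60° from the x-axis; with |QH| = 18.6, H = (-5.9550, 23.277). ∠QHE = 60.0° gives HE at -15.400° from the x-axis; with |HE| = 16.0, E = (9.4706, 19.028). ∠HEZ = 107.6° gives EZ at -87.800° from the x-axis; with |EZ| = 11.1, Z = (9.8967, 7.9360). Then |RZ| = |Z − R| = 12.686.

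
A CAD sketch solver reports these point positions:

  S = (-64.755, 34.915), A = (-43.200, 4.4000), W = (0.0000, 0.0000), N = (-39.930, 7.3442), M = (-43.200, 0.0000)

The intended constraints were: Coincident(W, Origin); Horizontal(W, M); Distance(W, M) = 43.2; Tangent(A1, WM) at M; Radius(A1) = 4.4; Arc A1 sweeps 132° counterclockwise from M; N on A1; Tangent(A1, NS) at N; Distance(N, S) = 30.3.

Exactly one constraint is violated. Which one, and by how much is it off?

Distance(N, S) = 30.3 — off by 6.80.

W = (0.00, 0.00) ✓; W.y = 0.00, M.y = 0.00 ✓; |WM| = 43.20 ✓; ∠(AM, MW) = 90.00° ✓; |AM| = 4.400 ✓; bearing(A→N) − bearing(A→M) = 132.0° ✓; |AN| = 4.400 ✓; ∠(AN, NS) = 90.00° ✓; |NS| = 37.10 ✗.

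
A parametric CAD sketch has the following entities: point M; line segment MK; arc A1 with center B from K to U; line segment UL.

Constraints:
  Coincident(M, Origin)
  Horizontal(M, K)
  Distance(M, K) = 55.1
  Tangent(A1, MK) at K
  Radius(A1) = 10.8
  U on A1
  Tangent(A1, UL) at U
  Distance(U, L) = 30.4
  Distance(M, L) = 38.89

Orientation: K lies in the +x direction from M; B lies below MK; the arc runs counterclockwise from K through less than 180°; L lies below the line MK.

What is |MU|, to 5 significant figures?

46.906

Checks: |BU| = 10.80 ✓; ∠(BU, UL) = 90.00° ✓; |UL| = 30.40 ✓; |ML| = 38.89 ✓.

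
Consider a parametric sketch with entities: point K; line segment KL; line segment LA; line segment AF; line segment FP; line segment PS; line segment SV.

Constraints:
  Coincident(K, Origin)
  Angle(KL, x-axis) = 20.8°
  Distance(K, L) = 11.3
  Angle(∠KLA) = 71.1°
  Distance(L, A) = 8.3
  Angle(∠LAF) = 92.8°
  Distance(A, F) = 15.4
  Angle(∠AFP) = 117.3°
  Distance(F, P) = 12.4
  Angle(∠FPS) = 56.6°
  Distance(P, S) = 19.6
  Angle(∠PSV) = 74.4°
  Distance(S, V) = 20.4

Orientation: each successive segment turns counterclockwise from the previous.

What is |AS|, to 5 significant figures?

9.0779

∠AFP = 117.3° gives FP at -80.400° from the x-axis; with |FP| = 12.4, P = (-4.9855, -11.074). ∠FPS = 56.6° gives PS at 43.000° from the x-axis; with |PS| = 19.6, S = (9.3491, 2.2931). Then |AS| = |S − A| = 9.0779.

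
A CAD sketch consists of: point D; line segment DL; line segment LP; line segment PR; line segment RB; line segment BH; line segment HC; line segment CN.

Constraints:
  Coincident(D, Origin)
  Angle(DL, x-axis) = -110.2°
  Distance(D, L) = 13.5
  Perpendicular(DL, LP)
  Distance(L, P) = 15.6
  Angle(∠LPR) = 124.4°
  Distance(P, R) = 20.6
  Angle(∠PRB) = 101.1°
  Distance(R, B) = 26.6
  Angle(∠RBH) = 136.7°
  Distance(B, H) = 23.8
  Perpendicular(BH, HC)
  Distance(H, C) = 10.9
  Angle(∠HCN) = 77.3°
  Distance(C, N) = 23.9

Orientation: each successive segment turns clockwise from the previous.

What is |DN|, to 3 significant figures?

18.6

BH ⟂ HC, so HC runs at -108°; with |HC| = 10.9, C = (19.0, 6.33). ∠HCN = 77.3° gives CN at 149° from the x-axis; with |CN| = 23.9, N = (-1.59, 18.5). Then |DN| = |N − D| = 18.6.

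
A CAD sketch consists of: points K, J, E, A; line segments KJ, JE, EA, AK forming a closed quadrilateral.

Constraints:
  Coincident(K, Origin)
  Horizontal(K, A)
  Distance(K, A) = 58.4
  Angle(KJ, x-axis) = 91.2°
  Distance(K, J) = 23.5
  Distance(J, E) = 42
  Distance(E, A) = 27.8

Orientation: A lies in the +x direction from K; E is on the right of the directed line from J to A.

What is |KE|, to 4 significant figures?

31.25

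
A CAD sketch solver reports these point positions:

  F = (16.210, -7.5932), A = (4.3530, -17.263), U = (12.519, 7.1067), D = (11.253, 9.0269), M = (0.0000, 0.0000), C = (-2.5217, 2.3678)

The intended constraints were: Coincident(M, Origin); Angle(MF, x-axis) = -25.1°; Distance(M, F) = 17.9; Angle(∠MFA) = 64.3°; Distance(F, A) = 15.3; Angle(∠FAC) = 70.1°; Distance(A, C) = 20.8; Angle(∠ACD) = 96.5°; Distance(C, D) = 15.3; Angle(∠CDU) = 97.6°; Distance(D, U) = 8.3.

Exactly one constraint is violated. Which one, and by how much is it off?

Distance(D, U) = 8.3 — off by 6.00.

M = (0.00, 0.00) ✓; MF at -25.10° ✓; |MF| = 17.90 ✓; ∠MFA = 64.30° ✓; |FA| = 15.30 ✓; ∠FAC = 70.10° ✓; |AC| = 20.80 ✓; ∠ACD = 96.50° ✓; |CD| = 15.30 ✓; ∠CDU = 97.60° ✓; |DU| = 2.300 ✗.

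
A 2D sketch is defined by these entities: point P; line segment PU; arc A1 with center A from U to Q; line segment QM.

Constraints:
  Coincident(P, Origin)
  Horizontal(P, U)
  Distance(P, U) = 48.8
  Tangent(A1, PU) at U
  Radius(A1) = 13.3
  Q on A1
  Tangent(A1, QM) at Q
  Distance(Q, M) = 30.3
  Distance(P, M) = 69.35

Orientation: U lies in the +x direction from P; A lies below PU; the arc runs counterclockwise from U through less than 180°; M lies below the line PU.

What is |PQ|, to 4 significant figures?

42.02

Checks: |AQ| = 13.30 ✓; ∠(AQ, QM) = 90.00° ✓; |QM| = 30.30 ✓; |PM| = 69.35 ✓.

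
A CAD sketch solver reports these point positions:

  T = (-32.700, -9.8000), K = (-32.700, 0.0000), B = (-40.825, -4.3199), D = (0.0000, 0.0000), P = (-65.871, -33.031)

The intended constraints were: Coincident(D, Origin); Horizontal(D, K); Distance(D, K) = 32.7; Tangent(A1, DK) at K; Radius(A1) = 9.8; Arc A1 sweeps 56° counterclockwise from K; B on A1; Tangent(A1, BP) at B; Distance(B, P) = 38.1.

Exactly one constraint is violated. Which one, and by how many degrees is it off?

Tangent(A1, BP) at B — off by 7.10°.

D = (0.00, 0.00) ✓; D.y = 0.00, K.y = 0.00 ✓; |DK| = 32.70 ✓; ∠(TK, KD) = 90.00° ✓; |TK| = 9.800 ✓; bearing(T→B) − bearing(T→K) = 56.00° ✓; |TB| = 9.800 ✓; ∠(TB, BP) = 97.10° ✗; |BP| = 38.10 ✓.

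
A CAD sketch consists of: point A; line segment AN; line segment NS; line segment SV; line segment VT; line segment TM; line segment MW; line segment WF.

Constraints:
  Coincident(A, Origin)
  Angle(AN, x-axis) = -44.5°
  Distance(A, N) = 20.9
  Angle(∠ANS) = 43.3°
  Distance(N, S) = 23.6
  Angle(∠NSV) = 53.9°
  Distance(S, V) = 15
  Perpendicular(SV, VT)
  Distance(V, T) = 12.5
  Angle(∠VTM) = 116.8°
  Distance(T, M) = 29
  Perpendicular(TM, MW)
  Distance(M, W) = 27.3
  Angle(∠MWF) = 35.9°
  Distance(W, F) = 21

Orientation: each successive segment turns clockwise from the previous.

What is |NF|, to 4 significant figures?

20.19

A is at the origin; AN runs at -44.5° with length 20.9, so N = (14.91, -14.65). ∠ANS = 43.3° gives NS at 178.8° from the x-axis; with |NS| = 23.6, S = (-8.688, -14.15). ∠NSV = 53.9° gives SV at 52.70° from the x-axis; with |SV| = 15.0, V = (0.4019, -2.223). The perpendicularity gives VT at right angles to SV, so VT runs at -37.30°; with |VT| = 12.5, T = (10.35, -9.798). ∠VTM = 116.8° gives TM at -100.5° from the x-axis; with |TM| = 29.0, M = (5.061, -38.31). The perpendicularity gives MW at right angles to TM, so MW runs at 169.5°; with |MW| = 27.3, W = (-21.78, -33.34). ∠MWF = 35.9° gives WF at 25.40° from the x-axis; with |WF| = 21.0, F = (-2.812, -24.33). Then |NF| = |F − N| = 20.19.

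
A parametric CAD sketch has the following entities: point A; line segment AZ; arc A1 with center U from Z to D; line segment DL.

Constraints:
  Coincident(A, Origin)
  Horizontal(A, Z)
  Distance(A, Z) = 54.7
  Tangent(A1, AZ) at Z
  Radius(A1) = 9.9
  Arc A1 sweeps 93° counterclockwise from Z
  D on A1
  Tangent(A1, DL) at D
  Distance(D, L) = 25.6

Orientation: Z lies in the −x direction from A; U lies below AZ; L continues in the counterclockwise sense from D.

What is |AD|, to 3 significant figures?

65.4

The tangent condition forces UZ to be normal to AZ, so U = Z + (0, -9.9) = (-54.7, -9.90). On A1, Z sits at bearing 90° from U; a 93° counterclockwise sweep puts D at bearing 183°, so D = U + 9.9·(cos 183°, sin 183°) = (-64.6, -10.4). Then |AD| = |D − A| = 65.4.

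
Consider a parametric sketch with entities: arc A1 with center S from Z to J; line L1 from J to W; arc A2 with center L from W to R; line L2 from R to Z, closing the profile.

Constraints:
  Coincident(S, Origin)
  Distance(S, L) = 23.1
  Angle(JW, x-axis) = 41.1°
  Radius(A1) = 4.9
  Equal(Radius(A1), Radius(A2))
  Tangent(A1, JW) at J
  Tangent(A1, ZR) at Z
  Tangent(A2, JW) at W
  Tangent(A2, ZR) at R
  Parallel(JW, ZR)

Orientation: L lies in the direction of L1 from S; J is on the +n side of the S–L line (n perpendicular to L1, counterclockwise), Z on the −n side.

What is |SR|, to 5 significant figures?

23.614

The slot axis is L1's direction at 41.1°, so u = (cos 41.1°, sin 41.1°) = (0.75356, 0.65738) and n = (−sin 41.1°, cos 41.1°) = (-0.65738, 0.75356). S is at the origin and L lies 23.1 along u from S, so L = 23.1·u = (17.407, 15.185). Tangency of A1 to both parallel lines with radius 4.9 puts J and Z at S ± 4.9·n: J = (-3.2211, 3.6925), Z = (3.2211, -3.6925). Equal radii place W and R the same way about L: W = L + 4.9·n = (14.186, 18.878), R = L − 4.9·n = (20.628, 11.493). Then |SR| = |R − S| = 23.614.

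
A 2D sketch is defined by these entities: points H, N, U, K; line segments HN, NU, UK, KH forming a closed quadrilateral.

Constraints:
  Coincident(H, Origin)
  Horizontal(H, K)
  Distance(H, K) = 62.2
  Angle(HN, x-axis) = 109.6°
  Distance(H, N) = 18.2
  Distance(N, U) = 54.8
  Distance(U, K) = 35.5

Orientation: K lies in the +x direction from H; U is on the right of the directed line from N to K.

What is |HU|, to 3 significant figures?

39.4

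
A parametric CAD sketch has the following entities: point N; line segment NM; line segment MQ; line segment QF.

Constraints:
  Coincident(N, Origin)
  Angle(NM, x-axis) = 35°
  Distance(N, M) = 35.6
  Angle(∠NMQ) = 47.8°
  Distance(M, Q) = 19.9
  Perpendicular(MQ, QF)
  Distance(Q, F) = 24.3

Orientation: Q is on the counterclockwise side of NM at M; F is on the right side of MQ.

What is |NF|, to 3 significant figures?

50.8

∠NMQ = 47.8°, so MQ runs at 35.0° + (180° − 47.8°) = 167° from the x-axis; with |MQ| = 19.9, Q = M + 19.9·(cos 167°, sin 167°) = (9.76, 24.8). MQ ⟂ QF; with |QF| = 24.3 on the right of MQ, F = Q + 24.3·(0.222, 0.975) = (15.1, 48.5). Then |NF| = |F − N| = 50.8.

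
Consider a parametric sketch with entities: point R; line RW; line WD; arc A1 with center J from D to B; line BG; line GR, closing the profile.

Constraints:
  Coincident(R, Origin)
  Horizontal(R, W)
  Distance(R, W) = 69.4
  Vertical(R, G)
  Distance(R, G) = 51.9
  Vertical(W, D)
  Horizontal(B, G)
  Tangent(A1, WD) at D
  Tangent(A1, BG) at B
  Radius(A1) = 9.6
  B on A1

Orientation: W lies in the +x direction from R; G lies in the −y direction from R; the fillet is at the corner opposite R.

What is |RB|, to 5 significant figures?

79.181

R is at the origin; R and W share the same y with |RW| = 69.4 and W on the +x side, so W = (69.400, 0.0000). R and G share the same x with |RG| = 51.9 and G on the −y side, so G = (0.0000, -51.900). The virtual corner opposite R is at (69.400, -51.900). A1 meets WD tangentially, so JD is at right angles to WD and tangency of A1 to BG means the radius JB is perpendicular to BG, with radius 9.6, so the center J sits 9.6 in from both sides at J = (59.800, -42.300). That places the tangent points at D = (69.400, -42.300) on WD and B = (59.800, -51.900) on BG. Then |RB| = |B − R| = 79.181.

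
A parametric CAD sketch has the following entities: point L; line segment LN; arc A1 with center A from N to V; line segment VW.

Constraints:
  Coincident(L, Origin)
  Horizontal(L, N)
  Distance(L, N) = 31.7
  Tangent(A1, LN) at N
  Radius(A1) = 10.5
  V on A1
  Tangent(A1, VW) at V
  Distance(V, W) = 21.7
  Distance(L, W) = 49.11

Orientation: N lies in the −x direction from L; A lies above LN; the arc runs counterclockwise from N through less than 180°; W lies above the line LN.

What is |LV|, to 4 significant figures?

28.21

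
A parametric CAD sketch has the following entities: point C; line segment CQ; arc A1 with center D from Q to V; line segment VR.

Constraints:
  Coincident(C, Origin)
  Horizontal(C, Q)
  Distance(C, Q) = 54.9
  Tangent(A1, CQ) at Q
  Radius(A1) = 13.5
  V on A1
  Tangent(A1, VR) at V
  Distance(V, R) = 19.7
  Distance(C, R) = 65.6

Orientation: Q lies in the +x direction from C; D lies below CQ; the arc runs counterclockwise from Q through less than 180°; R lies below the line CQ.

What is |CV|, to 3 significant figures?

48.1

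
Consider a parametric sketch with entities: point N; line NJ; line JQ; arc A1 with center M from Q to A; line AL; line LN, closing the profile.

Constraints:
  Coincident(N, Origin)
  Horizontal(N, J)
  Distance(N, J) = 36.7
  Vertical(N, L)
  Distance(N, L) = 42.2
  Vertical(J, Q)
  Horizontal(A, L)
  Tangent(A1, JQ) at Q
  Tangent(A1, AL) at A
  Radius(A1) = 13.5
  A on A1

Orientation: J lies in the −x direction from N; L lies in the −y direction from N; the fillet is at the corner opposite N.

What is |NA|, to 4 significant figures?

48.16

The virtual corner opposite N is at (-36.70, -42.20). The tangent condition forces MQ to be normal to JQ and since A1 is tangent to AL there, MA ⟂ AL, with radius 13.5, so the center M sits 13.5 in from both sides at M = (-23.20, -28.70). That places the tangent points at Q = (-36.70, -28.70) on JQ and A = (-23.20, -42.20) on AL. Then |NA| = |A − N| = 48.16.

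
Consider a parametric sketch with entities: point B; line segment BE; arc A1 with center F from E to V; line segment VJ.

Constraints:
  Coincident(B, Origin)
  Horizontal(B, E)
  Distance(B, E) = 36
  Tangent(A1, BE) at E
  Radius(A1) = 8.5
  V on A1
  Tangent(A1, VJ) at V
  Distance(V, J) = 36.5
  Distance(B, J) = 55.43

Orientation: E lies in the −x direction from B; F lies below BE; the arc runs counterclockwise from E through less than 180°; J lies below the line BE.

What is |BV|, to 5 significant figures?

45.440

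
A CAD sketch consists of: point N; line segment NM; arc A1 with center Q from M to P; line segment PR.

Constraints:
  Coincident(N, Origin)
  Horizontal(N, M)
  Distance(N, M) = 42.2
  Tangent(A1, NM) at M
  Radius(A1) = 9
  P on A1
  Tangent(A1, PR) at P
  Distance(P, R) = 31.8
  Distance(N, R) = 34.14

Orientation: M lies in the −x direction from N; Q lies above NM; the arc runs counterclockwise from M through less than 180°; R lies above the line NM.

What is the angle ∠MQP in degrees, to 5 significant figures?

54.927°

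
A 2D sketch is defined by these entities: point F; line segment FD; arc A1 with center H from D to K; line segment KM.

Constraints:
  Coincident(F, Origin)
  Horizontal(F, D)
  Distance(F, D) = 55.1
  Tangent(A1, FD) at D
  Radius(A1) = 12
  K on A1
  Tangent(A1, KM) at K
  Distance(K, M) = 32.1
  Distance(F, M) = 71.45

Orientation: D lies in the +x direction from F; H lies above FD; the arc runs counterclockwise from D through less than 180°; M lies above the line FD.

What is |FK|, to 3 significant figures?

68.3

Checks: |HK| = 12.00 ✓; ∠(HK, KM) = 90.00° ✓; |KM| = 32.10 ✓; |FM| = 71.45 ✓.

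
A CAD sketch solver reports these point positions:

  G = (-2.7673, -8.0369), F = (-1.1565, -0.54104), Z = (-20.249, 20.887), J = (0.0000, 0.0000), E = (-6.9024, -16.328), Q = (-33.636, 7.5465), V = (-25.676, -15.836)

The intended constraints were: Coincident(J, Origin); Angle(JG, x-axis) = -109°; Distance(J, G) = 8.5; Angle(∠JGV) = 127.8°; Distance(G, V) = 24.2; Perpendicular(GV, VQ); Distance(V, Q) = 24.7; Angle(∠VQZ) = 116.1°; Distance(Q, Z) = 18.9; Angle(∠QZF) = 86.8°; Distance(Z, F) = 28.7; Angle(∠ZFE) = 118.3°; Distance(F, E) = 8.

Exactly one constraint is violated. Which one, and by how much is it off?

Distance(F, E) = 8 — off by 8.80.

J = (0.00, 0.00) ✓; JG at -109.0° ✓; |JG| = 8.500 ✓; ∠JGV = 127.8° ✓; |GV| = 24.20 ✓; ∠(GV, VQ) = 90.00° ✓; |VQ| = 24.70 ✓; ∠VQZ = 116.1° ✓; |QZ| = 18.90 ✓; ∠QZF = 86.80° ✓; |ZF| = 28.70 ✓; ∠ZFE = 118.3° ✓; |FE| = 16.80 ✗.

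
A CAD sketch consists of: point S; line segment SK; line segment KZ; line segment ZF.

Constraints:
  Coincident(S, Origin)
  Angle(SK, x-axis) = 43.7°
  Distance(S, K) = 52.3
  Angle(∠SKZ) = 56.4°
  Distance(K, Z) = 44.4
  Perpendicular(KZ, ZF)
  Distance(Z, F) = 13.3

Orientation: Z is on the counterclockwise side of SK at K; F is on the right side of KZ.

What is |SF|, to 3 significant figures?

58.9

∠SKZ = 56.4°, so KZ runs at 43.7° + (180° − 56.4°) = 167° from the x-axis; with |KZ| = 44.4, Z = K + 44.4·(cos 167°, sin 167°) = (-5.50, 45.9). The perpendicularity gives ZF at right angles to KZ; with |ZF| = 13.3 on the right of KZ, F = Z + 13.3·(0.220, 0.976) = (-2.58, 58.9). Then |SF| = |F − S| = 58.9.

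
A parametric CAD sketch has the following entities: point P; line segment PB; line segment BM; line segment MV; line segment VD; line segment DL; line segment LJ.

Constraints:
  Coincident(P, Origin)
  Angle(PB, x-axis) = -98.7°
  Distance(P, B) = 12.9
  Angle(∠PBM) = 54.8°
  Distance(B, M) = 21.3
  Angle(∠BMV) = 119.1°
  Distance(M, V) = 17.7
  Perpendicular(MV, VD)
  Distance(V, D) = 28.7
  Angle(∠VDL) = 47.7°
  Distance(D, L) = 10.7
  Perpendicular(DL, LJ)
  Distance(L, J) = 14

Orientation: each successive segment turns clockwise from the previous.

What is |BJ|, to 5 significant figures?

30.495

P is at the origin; PB runs at -98.7° with length 12.9, so B = (-1.9513, -12.752). ∠PBM = 54.8° gives BM at 136.10° from the x-axis; with |BM| = 21.3, M = (-17.299, 2.0179). ∠BMV = 119.1° gives MV at 75.200° from the x-axis; with |MV| = 17.7, V = (-12.778, 19.131). MV ⟂ VD, so VD runs at -14.800°; with |VD| = 28.7, D = (14.970, 11.799). ∠VDL = 47.7° gives DL at -147.10° from the x-axis; with |DL| = 10.7, L = (5.9863, 5.9874). DL is perpendicular to LJ, so LJ runs at 122.90°; with |LJ| = 14.0, J = (-1.6182, 17.742). Then |BJ| = |J − B| = 30.495.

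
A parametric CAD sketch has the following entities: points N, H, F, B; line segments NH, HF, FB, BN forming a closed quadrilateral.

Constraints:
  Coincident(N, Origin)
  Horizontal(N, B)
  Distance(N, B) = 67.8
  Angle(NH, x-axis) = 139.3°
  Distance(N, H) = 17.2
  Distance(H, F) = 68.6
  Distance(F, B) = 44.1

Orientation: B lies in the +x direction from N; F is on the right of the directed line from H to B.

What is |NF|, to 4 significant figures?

51.40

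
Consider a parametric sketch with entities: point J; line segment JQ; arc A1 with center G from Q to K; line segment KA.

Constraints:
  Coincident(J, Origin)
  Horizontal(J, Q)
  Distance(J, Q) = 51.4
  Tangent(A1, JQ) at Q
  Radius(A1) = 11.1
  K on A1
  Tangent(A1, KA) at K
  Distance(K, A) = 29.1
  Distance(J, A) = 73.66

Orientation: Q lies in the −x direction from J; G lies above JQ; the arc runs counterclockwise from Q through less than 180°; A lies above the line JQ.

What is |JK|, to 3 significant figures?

46.6

Checks: ∠(GQ, QJ) = 90.00° ✓; |GQ| = 11.10 ✓; |GK| = 11.10 ✓; ∠(GK, KA) = 90.00° ✓; |KA| = 29.10 ✓; |JA| = 73.66 ✓.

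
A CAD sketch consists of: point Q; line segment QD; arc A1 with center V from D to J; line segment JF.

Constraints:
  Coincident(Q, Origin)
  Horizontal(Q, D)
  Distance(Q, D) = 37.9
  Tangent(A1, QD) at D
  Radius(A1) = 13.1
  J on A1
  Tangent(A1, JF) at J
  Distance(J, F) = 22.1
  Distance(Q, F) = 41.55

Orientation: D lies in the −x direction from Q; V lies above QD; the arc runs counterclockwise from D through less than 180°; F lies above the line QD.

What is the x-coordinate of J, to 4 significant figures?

-24.83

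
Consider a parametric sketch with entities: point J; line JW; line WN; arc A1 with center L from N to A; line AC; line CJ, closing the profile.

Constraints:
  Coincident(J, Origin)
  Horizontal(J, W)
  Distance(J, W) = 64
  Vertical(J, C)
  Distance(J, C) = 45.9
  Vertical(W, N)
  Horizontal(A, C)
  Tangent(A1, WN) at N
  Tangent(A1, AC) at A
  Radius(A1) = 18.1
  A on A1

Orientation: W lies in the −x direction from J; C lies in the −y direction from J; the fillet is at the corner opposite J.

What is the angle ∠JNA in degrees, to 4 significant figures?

68.48°

The virtual corner opposite J is at (-64.00, -45.90). The tangent condition forces LN to be normal to WN and tangency of A1 to AC means the radius LA is perpendicular to AC, with radius 18.1, so the center L sits 18.1 in from both sides at L = (-45.90, -27.80). That places the tangent points at N = (-64.00, -27.80) on WN and A = (-45.90, -45.90) on AC. Then cos ∠JNA = NJ·NA / (|NJ||NA|), giving 68.48°.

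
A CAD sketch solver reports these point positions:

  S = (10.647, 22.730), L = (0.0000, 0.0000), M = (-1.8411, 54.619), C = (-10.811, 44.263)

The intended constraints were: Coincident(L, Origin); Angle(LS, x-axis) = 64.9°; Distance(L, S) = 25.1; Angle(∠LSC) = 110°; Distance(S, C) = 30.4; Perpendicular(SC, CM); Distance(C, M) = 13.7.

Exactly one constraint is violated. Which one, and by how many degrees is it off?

Perpendicular(SC, CM) — off by 4.20°.

L = (0.00, 0.00) ✓; LS at 64.90° ✓; |LS| = 25.10 ✓; ∠LSC = 110.0° ✓; |SC| = 30.40 ✓; ∠(SC, CM) = 85.80° ✗; |CM| = 13.70 ✓.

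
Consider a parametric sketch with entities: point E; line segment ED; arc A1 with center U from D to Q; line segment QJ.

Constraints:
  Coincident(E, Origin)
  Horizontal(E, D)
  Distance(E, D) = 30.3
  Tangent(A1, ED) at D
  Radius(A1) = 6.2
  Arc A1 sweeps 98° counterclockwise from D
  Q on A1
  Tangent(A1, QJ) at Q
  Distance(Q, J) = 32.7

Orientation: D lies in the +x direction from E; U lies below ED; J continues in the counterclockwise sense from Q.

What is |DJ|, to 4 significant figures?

39.48

E is at the origin; ED is horizontal with |ED| = 30.3 and D on the +x side, so D = (30.30, 0.000). The tangent condition forces UD to be normal to ED, so U = D + (0, -6.2) = (30.30, -6.200). On A1, D sits at bearing 90° from U; a 98° counterclockwise sweep puts Q at bearing 188°, so Q = U + 6.2·(cos 188°, sin 188°) = (24.16, -7.063). Tangency of A1 to QJ means the radius UQ is perpendicular to QJ, so QJ runs along (−sin 188°, cos 188°); with |QJ| = 32.7, J = (28.71, -39.44). Then |DJ| = |J − D| = 39.48.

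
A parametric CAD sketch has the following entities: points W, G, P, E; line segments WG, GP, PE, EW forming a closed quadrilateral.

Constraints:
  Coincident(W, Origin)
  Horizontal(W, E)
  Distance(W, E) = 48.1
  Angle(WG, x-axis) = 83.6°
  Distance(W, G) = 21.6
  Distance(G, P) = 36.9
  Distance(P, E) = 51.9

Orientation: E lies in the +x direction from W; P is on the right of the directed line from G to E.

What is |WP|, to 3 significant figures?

15.3

W is at the origin; WE is horizontal with |WE| = 48.1 and E in +x, so E = (48.1, 0). WG runs at 83.6° with |WG| = 21.6, so G = (2.41, 21.5). P is determined by |GP| = 36.9 and |PE| = 51.9 together: it lies at the intersection of circle(G, 36.9) and circle(E, 51.9). With |GE| = 50.5, the foot of the radical line on GE is 12.0 from G and the perpendicular offset is √(36.9² − 12.0²) = 34.9. Taking the right-of-GE solution: P = (-1.52, -15.2).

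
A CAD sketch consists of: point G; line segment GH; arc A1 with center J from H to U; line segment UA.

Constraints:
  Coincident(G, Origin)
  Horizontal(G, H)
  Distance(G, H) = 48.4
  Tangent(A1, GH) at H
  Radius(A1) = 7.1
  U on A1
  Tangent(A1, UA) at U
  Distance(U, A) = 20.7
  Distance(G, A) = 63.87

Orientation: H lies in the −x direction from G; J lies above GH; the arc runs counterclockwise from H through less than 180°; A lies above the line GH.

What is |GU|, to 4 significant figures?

45.03

G is at the origin; G and H share the same y with |GH| = 48.4 and H on the −x side, so H = (-48.40, 0.000). Tangency of A1 to GH means the radius JH is perpendicular to GH, so J = H + (0, 7.1) = (-48.40, 7.100). Since JU ⟂ UA (tangency), |JA| = √(7.1² + 20.7²) = 21.88 regardless of where U sits on A1. So A lies on both circle(G, 63.87) and circle(J, 21.88); the above-GH intersection is A = (-57.99, 26.77). U is the foot of the tangent from A: U = (-43.37, 12.11).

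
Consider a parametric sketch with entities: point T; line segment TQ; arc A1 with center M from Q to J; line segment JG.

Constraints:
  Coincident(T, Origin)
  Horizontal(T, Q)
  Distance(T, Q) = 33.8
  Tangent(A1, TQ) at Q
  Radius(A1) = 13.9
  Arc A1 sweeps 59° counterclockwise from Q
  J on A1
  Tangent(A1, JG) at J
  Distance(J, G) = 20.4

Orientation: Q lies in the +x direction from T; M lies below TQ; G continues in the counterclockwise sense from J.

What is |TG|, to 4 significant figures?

26.77

On A1, Q sits at bearing 90° from M; a 59° counterclockwise sweep puts J at bearing 149°, so J = M + 13.9·(cos 149°, sin 149°) = (21.89, -6.741). Tangency of A1 to JG means the radius MJ is perpendicular to JG, so JG runs along (−sin 149°, cos 149°); with |JG| = 20.4, G = (11.38, -24.23). Then |TG| = |G − T| = 26.77.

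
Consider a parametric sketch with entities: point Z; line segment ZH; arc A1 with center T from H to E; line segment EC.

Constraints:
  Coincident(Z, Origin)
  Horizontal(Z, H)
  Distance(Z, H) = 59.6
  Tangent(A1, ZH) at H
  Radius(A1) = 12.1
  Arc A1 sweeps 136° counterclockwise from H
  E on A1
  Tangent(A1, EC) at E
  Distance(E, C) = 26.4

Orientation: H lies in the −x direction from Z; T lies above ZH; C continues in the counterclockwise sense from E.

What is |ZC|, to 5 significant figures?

80.363

Z is at the origin; Z and H share the same y with |ZH| = 59.6 and H on the −x side, so H = (-59.600, 0.0000). Tangency of A1 to ZH means the radius TH is perpendicular to ZH, so T = H + (0, 12.1) = (-59.600, 12.100). On A1, H sits at bearing -90° from T; a 136° counterclockwise sweep puts E at bearing 46°, so E = T + 12.1·(cos 46°, sin 46°) = (-51.195, 20.804). Since A1 is tangent to EC there, TE ⟂ EC, so EC runs along (−sin 46°, cos 46°); with |EC| = 26.4, C = (-70.185, 39.143). Then |ZC| = |C − Z| = 80.363.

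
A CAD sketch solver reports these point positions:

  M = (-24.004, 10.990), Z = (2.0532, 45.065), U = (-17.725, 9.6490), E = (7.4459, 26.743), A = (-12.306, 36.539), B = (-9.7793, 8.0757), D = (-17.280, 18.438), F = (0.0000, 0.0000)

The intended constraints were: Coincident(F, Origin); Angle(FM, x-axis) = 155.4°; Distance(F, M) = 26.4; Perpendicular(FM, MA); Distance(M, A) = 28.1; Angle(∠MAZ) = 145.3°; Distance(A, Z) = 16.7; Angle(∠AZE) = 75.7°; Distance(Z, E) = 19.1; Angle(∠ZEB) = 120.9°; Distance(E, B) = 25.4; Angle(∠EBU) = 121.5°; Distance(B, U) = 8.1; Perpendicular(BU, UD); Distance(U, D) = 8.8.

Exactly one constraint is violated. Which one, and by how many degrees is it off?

Perpendicular(BU, UD) — off by 8.30°.

F = (0.00, 0.00) ✓; FM at 155.4° ✓; |FM| = 26.40 ✓; ∠(FM, MA) = 90.00° ✓; |MA| = 28.10 ✓; ∠MAZ = 145.3° ✓; |AZ| = 16.70 ✓; ∠AZE = 75.70° ✓; |ZE| = 19.10 ✓; ∠ZEB = 120.9° ✓; |EB| = 25.40 ✓; ∠EBU = 121.5° ✓; |BU| = 8.100 ✓; ∠(BU, UD) = 81.70° ✗; |UD| = 8.800 ✓.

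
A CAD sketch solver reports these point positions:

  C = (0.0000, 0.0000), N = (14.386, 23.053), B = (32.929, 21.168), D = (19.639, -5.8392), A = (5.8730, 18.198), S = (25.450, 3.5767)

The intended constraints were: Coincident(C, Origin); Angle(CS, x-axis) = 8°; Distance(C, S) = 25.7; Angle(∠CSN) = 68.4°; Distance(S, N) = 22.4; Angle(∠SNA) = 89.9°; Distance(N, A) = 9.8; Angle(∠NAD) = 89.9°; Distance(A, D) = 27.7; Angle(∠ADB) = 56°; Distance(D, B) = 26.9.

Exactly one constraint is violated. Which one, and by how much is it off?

Distance(D, B) = 26.9 — off by 3.20.

C = (0.00, 0.00) ✓; CS at 8.000° ✓; |CS| = 25.70 ✓; ∠CSN = 68.40° ✓; |SN| = 22.40 ✓; ∠SNA = 89.90° ✓; |NA| = 9.800 ✓; ∠NAD = 89.90° ✓; |AD| = 27.70 ✓; ∠ADB = 56.00° ✓; |DB| = 30.10 ✗.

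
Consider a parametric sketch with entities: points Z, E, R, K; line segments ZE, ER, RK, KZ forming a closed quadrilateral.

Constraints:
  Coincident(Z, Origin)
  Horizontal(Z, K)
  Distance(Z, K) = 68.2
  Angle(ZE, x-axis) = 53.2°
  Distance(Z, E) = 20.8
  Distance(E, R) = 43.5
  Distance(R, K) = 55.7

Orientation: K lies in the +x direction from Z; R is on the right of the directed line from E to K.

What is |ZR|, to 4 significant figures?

32.54

Checks: |ER| = 43.50 ✓; |RK| = 55.70 ✓.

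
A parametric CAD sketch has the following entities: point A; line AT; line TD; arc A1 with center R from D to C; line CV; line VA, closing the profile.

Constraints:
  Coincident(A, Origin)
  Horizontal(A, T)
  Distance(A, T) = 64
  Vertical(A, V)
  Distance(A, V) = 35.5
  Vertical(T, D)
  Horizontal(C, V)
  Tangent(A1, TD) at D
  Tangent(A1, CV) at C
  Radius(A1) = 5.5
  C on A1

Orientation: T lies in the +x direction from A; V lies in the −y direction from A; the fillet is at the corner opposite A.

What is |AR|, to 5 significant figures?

65.744

AV is vertical with |AV| = 35.5 and V on the −y side, so V = (0.0000, -35.500). The virtual corner opposite A is at (64.000, -35.500). Since A1 is tangent to TD there, RD ⟂ TD and A1 meets CV tangentially, so RC is at right angles to CV, with radius 5.5, so the center R sits 5.5 in from both sides at R = (58.500, -30.000). Then |AR| = |R − A| = 65.744.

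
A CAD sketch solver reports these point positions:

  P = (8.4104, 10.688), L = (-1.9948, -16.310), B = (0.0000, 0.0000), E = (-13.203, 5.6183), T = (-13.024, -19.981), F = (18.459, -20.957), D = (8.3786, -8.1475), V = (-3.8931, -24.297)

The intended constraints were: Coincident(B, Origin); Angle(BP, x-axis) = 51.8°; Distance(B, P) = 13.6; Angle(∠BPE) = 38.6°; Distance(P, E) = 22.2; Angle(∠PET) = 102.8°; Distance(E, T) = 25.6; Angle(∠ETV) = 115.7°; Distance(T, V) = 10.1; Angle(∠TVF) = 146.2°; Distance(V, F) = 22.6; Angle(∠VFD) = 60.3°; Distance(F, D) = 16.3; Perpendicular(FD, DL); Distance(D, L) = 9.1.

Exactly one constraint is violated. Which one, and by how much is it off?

Distance(D, L) = 9.1 — off by 4.10.

B = (0.00, 0.00) ✓; BP at 51.80° ✓; |BP| = 13.60 ✓; ∠BPE = 38.60° ✓; |PE| = 22.20 ✓; ∠PET = 102.8° ✓; |ET| = 25.60 ✓; ∠ETV = 115.7° ✓; |TV| = 10.10 ✓; ∠TVF = 146.2° ✓; |VF| = 22.60 ✓; ∠VFD = 60.30° ✓; |FD| = 16.30 ✓; ∠(FD, DL) = 90.00° ✓; |DL| = 13.20 ✗.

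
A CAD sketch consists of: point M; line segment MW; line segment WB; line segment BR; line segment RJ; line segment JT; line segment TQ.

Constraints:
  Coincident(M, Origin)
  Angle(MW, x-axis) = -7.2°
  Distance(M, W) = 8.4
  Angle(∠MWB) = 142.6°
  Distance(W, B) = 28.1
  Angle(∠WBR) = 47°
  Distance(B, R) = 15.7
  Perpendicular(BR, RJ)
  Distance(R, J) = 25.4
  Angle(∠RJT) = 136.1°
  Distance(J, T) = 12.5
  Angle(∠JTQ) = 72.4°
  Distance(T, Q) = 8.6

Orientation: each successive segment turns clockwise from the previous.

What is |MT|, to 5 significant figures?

23.914

BR is perpendicular to RJ, so RJ runs at 92.400°; with |RJ| = 25.4, J = (11.592, 3.9370). ∠RJT = 136.1° gives JT at 48.500° from the x-axis; with |JT| = 12.5, T = (19.875, 13.299). Then |MT| = |T − M| = 23.914.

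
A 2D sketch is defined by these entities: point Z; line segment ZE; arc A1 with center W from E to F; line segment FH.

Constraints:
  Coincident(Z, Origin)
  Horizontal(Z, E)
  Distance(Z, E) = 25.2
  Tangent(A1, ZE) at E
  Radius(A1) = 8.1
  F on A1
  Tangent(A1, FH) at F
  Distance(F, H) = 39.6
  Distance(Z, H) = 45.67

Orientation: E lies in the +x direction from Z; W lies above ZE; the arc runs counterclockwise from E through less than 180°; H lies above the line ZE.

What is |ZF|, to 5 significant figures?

34.257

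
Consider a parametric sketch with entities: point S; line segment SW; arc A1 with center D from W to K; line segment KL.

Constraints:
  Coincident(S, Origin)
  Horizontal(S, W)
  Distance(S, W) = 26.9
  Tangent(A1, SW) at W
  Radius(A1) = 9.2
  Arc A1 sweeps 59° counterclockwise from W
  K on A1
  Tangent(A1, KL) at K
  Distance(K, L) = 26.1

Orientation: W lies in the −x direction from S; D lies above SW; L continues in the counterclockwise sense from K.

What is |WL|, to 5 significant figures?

34.278

On A1, W sits at bearing -90° from D; a 59° counterclockwise sweep puts K at bearing -31°, so K = D + 9.2·(cos -31°, sin -31°) = (-19.014, 4.4616). A1 meets KL tangentially, so DK is at right angles to KL, so KL runs along (−sin -31°, cos -31°); with |KL| = 26.1, L = (-5.5716, 26.834). Then |WL| = |L − W| = 34.278.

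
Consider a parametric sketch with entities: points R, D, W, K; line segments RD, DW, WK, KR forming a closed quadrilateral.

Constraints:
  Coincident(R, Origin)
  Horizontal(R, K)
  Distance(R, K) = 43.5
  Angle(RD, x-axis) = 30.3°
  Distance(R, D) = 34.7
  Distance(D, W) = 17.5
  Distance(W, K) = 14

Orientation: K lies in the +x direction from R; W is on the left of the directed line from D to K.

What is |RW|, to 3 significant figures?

48.9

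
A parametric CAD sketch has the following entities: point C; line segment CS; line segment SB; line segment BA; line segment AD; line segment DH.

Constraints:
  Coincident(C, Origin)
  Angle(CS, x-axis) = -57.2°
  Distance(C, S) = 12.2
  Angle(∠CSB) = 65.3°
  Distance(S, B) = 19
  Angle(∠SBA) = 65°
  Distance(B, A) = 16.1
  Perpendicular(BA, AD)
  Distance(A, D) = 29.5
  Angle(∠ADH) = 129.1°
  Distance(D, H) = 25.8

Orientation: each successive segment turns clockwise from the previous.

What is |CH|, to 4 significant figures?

42.74

BA is perpendicular to AD, so AD runs at -16.90°; with |AD| = 29.5, D = (20.70, -6.103). ∠ADH = 129.1° gives DH at -67.80° from the x-axis; with |DH| = 25.8, H = (30.45, -29.99). Then |CH| = |H − C| = 42.74.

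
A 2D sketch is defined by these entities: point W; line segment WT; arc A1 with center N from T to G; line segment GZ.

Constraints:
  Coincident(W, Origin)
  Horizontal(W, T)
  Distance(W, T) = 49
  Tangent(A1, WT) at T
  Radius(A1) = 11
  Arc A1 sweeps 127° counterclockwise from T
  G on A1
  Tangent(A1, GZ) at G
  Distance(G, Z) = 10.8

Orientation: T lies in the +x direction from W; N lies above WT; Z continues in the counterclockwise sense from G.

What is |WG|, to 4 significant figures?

60.41

Tangency of A1 to WT means the radius NT is perpendicular to WT, so N = T + (0, 11) = (49.00, 11.00). On A1, T sits at bearing -90° from N; a 127° counterclockwise sweep puts G at bearing 37°, so G = N + 11.0·(cos 37°, sin 37°) = (57.78, 17.62). Then |WG| = |G − W| = 60.41.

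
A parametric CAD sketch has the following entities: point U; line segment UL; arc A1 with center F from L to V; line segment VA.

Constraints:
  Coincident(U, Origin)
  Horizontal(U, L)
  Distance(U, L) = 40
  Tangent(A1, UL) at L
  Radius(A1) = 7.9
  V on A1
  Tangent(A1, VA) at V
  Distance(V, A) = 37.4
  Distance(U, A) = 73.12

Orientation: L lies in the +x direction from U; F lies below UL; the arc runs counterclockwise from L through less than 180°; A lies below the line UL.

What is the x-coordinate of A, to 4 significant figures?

61.55

Checks: ∠(FL, LU) = 90.00° ✓; |FL| = 7.900 ✓; |FV| = 7.900 ✓; ∠(FV, VA) = 90.00° ✓; |VA| = 37.40 ✓; |UA| = 73.12 ✓.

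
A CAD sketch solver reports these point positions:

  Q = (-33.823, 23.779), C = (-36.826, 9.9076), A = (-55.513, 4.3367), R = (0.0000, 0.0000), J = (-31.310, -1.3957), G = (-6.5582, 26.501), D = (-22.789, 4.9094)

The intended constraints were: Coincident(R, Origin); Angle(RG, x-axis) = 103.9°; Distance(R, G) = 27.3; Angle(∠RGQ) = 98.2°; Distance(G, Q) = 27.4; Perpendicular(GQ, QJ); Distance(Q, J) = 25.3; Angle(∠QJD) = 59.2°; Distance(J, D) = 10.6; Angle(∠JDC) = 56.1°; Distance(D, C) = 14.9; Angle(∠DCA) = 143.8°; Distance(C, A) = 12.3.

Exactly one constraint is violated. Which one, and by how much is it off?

Distance(C, A) = 12.3 — off by 7.20.

R = (0.00, 0.00) ✓; RG at 103.9° ✓; |RG| = 27.30 ✓; ∠RGQ = 98.20° ✓; |GQ| = 27.40 ✓; ∠(GQ, QJ) = 90.00° ✓; |QJ| = 25.30 ✓; ∠QJD = 59.20° ✓; |JD| = 10.60 ✓; ∠JDC = 56.10° ✓; |DC| = 14.90 ✓; ∠DCA = 143.8° ✓; |CA| = 19.50 ✗.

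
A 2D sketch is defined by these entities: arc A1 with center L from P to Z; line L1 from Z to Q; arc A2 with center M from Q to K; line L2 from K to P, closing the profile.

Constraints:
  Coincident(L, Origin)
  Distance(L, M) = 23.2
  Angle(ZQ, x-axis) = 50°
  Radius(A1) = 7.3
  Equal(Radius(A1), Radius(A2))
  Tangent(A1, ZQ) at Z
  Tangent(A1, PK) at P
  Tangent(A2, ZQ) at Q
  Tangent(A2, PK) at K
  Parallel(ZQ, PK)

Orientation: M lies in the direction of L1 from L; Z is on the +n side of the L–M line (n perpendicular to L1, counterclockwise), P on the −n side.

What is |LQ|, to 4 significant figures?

24.32

Tangency of A1 to both parallel lines with radius 7.3 puts Z and P at L ± 7.3·n: Z = (-5.592, 4.692), P = (5.592, -4.692). Equal radii place Q and K the same way about M: Q = M + 7.3·n = (9.321, 22.46), K = M − 7.3·n = (20.50, 13.08). Then |LQ| = |Q − L| = 24.32.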